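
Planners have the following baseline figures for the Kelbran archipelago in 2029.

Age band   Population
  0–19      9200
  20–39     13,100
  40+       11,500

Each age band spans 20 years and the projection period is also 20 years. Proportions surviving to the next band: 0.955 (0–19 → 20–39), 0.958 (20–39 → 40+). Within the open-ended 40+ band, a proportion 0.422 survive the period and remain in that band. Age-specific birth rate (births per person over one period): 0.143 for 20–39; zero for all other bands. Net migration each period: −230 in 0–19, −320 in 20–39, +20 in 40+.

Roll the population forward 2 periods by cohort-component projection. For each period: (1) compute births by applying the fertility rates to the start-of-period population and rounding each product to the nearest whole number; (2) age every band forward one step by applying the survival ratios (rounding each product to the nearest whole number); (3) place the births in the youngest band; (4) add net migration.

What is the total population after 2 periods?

17713

Numbering the bands 1..3 from youngest to oldest:
— Period 1 —
Births: 13100 * 0.143 = 1873
Band 2: 9200 * 0.955 = 8786
Band 3: 13100 * 0.958 + 11500 * 0.422 = 12550 + 4853 = 17403
Net migration: Band 1 − 230 → 1643; Band 2 − 320 → 8466; Band 3 + 20 → 17423
→ [1643, 8466, 17423]
— Period 2 —
Births: 8466 * 0.143 = 1211
Band 2: 1643 * 0.955 = 1569
Band 3: 8466 * 0.958 + 17423 * 0.422 = 8110 + 7353 = 15463
Net migration: Band 1 − 230 → 981; Band 2 − 320 → 1249; Band 3 + 20 → 15483
→ [981, 1249, 15483]
Total after period 2: 981 + 1249 + 15483 = 17713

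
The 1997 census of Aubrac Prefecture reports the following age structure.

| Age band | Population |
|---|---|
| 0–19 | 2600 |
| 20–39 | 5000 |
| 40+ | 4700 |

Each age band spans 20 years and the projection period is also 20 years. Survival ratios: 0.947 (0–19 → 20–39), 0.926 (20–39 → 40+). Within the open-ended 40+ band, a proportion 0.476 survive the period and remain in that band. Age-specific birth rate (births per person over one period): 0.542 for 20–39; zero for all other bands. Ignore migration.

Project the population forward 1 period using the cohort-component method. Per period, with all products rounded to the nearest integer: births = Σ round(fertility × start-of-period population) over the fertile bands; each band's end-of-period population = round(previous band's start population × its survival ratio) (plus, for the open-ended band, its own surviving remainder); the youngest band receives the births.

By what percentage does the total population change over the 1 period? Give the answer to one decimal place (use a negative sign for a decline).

-2.1

Period 1:
Births: 5000 × 0.542 = 2710
20–39: 2600 × 0.947 = 2462
40+: 5000 × 0.926 + 4700 × 0.476 = 4630 + 2237 = 6867
Population now: 0–19=2710, 20–39=2462, 40+=6867
Total: 12300 → 12039; change = -261; percentage change = -2.1%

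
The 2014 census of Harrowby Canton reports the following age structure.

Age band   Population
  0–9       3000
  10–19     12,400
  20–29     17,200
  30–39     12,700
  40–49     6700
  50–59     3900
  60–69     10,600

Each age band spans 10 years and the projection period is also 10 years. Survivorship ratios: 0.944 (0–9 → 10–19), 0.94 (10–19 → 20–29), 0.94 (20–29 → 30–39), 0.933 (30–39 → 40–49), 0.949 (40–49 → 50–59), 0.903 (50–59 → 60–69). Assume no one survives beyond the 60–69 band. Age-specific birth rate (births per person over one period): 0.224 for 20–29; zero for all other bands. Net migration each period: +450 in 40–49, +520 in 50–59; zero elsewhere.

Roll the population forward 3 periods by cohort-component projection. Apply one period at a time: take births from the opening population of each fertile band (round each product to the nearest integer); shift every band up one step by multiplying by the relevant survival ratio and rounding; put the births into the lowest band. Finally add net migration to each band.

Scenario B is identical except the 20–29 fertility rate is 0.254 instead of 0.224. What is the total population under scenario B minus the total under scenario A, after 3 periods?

868

Let band 1 be 0–9 through band 7 = 60–69.
Period 1.
Births: 17200 × 0.224 = 3853
Band 2: 3000 × 0.944 = 2832
Band 3: 12400 × 0.94 = 11656
Band 4: 17200 × 0.94 = 16168
Band 5: 12700 × 0.933 = 11849
Band 6: 6700 × 0.949 = 6358
Band 7: 3900 × 0.903 = 3522
Net migration: Band 5 + 450 → 12299; Band 6 + 520 → 6878
Population now: 0–9=3853, 10–19=2832, 20–29=11656, 30–39=16168, 40–49=12299, 50–59=6878, 60–69=3522
Period 2.
Births: 11656 × 0.224 = 2611
Band 2: 3853 × 0.944 = 3637
Band 3: 2832 × 0.94 = 2662
Band 4: 11656 × 0.94 = 10957
Band 5: 16168 × 0.933 = 15085
Band 6: 12299 × 0.949 = 11672
Band 7: 6878 × 0.903 = 6211
Net migration: Band 5 + 450 → 15535; Band 6 + 520 → 12192
Population now: 0–9=2611, 10–19=3637, 20–29=2662, 30–39=10957, 40–49=15535, 50–59=12192, 60–69=6211
Period 3.
Births: 2662 × 0.224 = 596
Band 2: 2611 × 0.944 = 2465
Band 3: 3637 × 0.94 = 3419
Band 4: 2662 × 0.94 = 2502
Band 5: 10957 × 0.933 = 10223
Band 6: 15535 × 0.949 = 14743
Band 7: 12192 × 0.903 = 11009
Net migration: Band 5 + 450 → 10673; Band 6 + 520 → 15263
Population now: 0–9=596, 10–19=2465, 20–29=3419, 30–39=2502, 40–49=10673, 50–59=15263, 60–69=11009
Scenario A total after 3 periods: 45927
Scenario B projection —
Period 1.
Births: 17200 × 0.254 = 4369
Band 2: 3000 × 0.944 = 2832
Band 3: 12400 × 0.94 = 11656
Band 4: 17200 × 0.94 = 16168
Band 5: 12700 × 0.933 = 11849
Band 6: 6700 × 0.949 = 6358
Band 7: 3900 × 0.903 = 3522
Net migration: Band 5 + 450 → 12299; Band 6 + 520 → 6878
Population now: 0–9=4369, 10–19=2832, 20–29=11656, 30–39=16168, 40–49=12299, 50–59=6878, 60–69=3522
Period 2.
Births: 11656 × 0.254 = 2961
Band 2: 4369 × 0.944 = 4124
Band 3: 2832 × 0.94 = 2662
Band 4: 11656 × 0.94 = 10957
Band 5: 16168 × 0.933 = 15085
Band 6: 12299 × 0.949 = 11672
Band 7: 6878 × 0.903 = 6211
Net migration: Band 5 + 450 → 15535; Band 6 + 520 → 12192
Population now: 0–9=2961, 10–19=4124, 20–29=2662, 30–39=10957, 40–49=15535, 50–59=12192, 60–69=6211
Period 3.
Births: 2662 × 0.254 = 676
Band 2: 2961 × 0.944 = 2795
Band 3: 4124 × 0.94 = 3877
Band 4: 2662 × 0.94 = 2502
Band 5: 10957 × 0.933 = 10223
Band 6: 15535 × 0.949 = 14743
Band 7: 12192 × 0.903 = 11009
Net migration: Band 5 + 450 → 10673; Band 6 + 520 → 15263
Population now: 0–9=676, 10–19=2795, 20–29=3877, 30–39=2502, 40–49=10673, 50–59=15263, 60–69=11009
Scenario B total after 3 periods: 46795
Difference B − A = 46795 − 45927 = 868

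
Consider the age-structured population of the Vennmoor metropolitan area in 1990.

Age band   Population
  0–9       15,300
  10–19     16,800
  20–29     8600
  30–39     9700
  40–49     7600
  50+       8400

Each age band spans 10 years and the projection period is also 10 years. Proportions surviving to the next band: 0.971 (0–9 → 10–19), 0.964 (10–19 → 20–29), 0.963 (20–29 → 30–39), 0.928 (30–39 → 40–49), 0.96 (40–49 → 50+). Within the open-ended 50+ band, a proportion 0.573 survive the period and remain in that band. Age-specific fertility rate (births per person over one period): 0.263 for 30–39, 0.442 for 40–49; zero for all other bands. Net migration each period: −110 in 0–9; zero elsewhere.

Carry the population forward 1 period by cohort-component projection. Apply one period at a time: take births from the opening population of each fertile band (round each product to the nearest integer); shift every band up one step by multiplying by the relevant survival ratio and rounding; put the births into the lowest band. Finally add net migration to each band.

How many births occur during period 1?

Let band 1 be 0–9 through band 6 = 50+.
— Period 1 —
Births: 9700 * 0.263 = 2551 ; 7600 * 0.442 = 3359 → 5910
Band 2: 15300 * 0.971 = 14856
Band 3: 16800 * 0.964 = 16195
Band 4: 8600 * 0.963 = 8282
Band 5: 9700 * 0.928 = 9002
Band 6: 7600 * 0.96 + 8400 * 0.573 = 7296 + 4813 = 12109
Net migration: Band 1 − 110 → 5800
Giving 5800 / 14856 / 16195 / 8282 / 9002 / 12109.

5910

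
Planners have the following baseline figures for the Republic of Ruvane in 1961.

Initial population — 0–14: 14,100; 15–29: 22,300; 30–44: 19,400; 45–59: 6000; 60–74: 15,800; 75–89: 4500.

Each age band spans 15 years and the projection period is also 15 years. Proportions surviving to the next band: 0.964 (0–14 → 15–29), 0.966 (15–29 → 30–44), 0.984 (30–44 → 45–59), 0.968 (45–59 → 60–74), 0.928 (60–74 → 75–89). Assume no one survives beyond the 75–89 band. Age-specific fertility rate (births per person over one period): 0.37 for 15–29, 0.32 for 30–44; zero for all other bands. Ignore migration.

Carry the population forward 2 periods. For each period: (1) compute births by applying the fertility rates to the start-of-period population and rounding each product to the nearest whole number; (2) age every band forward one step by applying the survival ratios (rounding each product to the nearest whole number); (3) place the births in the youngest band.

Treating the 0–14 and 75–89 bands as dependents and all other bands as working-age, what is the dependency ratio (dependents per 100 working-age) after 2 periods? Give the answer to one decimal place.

Call the groups 1 to 6, youngest first.
[period 1]
Births: 22300 × 0.37 = 8251 ; 19400 × 0.32 = 6208 → 14459
Group 2: 14100 × 0.964 = 13592
Group 3: 22300 × 0.966 = 21542
Group 4: 19400 × 0.984 = 19090
Group 5: 6000 × 0.968 = 5808
Group 6: 15800 × 0.928 = 14662
End of period: [14459, 13592, 21542, 19090, 5808, 14662]
[period 2]
Births: 13592 × 0.37 = 5029 ; 21542 × 0.32 = 6893 → 11922
Group 2: 14459 × 0.964 = 13938
Group 3: 13592 × 0.966 = 13130
Group 4: 21542 × 0.984 = 21197
Group 5: 19090 × 0.968 = 18479
Group 6: 5808 × 0.928 = 5390
End of period: [11922, 13938, 13130, 21197, 18479, 5390]
Dependents (band 0–14 + band 75–89) = 11922 + 5390 = 17312; working-age = 66744; ratio = 17312/66744 × 100 = 25.9

25.9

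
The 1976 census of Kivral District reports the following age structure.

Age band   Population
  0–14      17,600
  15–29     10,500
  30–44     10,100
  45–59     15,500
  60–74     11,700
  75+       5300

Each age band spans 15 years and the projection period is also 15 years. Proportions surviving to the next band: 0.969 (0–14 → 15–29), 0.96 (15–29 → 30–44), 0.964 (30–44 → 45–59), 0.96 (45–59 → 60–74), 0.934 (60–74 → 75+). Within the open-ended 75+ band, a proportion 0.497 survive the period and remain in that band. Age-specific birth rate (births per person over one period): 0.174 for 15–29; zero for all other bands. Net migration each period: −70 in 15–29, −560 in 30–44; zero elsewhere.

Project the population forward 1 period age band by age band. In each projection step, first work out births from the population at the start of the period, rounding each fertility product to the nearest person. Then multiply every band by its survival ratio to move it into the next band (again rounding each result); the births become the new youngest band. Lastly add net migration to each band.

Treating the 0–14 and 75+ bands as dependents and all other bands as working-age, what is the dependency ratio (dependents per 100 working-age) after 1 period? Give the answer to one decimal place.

Period 1:
Births: 10500 × 0.174 = 1827
15–29: 17600 × 0.969 = 17054
30–44: 10500 × 0.96 = 10080
45–59: 10100 × 0.964 = 9736
60–74: 15500 × 0.96 = 14880
75+: 11700 × 0.934 + 5300 × 0.497 = 10928 + 2634 = 13562
Net migration: 15–29 − 70 → 16984; 30–44 − 560 → 9520
End of period: [1827, 16984, 9520, 9736, 14880, 13562]
Dependents (band 0–14 + band 75+) = 1827 + 13562 = 15389; working-age = 51120; ratio = 15389/51120 × 100 = 30.1

30.1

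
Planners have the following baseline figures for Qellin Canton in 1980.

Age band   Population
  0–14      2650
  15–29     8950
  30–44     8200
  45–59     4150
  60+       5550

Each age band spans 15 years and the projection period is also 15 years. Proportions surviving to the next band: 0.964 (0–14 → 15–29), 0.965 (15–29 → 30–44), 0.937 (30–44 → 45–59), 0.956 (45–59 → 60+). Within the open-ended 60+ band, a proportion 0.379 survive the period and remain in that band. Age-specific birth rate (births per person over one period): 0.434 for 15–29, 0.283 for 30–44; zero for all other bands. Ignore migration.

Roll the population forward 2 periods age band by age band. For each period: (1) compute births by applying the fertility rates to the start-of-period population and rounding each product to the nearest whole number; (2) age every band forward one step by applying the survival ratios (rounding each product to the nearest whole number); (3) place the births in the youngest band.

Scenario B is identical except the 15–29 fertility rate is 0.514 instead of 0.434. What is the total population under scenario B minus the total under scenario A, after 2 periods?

Let group 1 be 0–14 through group 5 = 60+.
Period 1:
Births: 8950 × 0.434 = 3884  |  8200 × 0.283 = 2321 → 6205
Group 2: 2650 × 0.964 = 2555
Group 3: 8950 × 0.965 = 8637
Group 4: 8200 × 0.937 = 7683
Group 5: 4150 × 0.956 + 5550 × 0.379 = 3967 + 2103 = 6070
Giving 6205 / 2555 / 8637 / 7683 / 6070.
Period 2:
Births: 2555 × 0.434 = 1109  |  8637 × 0.283 = 2444 → 3553
Group 2: 6205 × 0.964 = 5982
Group 3: 2555 × 0.965 = 2466
Group 4: 8637 × 0.937 = 8093
Group 5: 7683 × 0.956 + 6070 × 0.379 = 7345 + 2301 = 9646
Giving 3553 / 5982 / 2466 / 8093 / 9646.
Scenario A total after 2 periods: 29740
Scenario B projection —
Period 1:
Births: 8950 × 0.514 = 4600  |  8200 × 0.283 = 2321 → 6921
Group 2: 2650 × 0.964 = 2555
Group 3: 8950 × 0.965 = 8637
Group 4: 8200 × 0.937 = 7683
Group 5: 4150 × 0.956 + 5550 × 0.379 = 3967 + 2103 = 6070
Giving 6921 / 2555 / 8637 / 7683 / 6070.
Period 2:
Births: 2555 × 0.514 = 1313  |  8637 × 0.283 = 2444 → 3757
Group 2: 6921 × 0.964 = 6672
Group 3: 2555 × 0.965 = 2466
Group 4: 8637 × 0.937 = 8093
Group 5: 7683 × 0.956 + 6070 × 0.379 = 7345 + 2301 = 9646
Giving 3757 / 6672 / 2466 / 8093 / 9646.
Scenario B total after 2 periods: 30634
Difference B − A = 30634 − 29740 = 894

894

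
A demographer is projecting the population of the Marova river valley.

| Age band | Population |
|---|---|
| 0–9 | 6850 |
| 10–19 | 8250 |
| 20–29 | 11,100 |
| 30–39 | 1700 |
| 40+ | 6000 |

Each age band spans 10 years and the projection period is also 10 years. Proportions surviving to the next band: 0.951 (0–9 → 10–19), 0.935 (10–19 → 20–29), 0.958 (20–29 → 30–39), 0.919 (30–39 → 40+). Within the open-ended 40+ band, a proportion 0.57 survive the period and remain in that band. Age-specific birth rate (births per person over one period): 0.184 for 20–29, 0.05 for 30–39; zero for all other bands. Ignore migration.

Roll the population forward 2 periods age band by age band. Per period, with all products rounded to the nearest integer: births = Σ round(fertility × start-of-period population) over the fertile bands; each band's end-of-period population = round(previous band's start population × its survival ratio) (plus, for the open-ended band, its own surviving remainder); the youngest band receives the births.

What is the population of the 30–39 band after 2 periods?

7390

Numbering the bands 1..5 from youngest to oldest:
Period 1.
Births: 11100 * 0.184 = 2042 ; 1700 * 0.05 = 85 → 2127
Band 2: 6850 * 0.951 = 6514
Band 3: 8250 * 0.935 = 7714
Band 4: 11100 * 0.958 = 10634
Band 5: 1700 * 0.919 + 6000 * 0.57 = 1562 + 3420 = 4982
Population now: 0–9=2127, 10–19=6514, 20–29=7714, 30–39=10634, 40+=4982
Period 2.
Births: 7714 * 0.184 = 1419 ; 10634 * 0.05 = 532 → 1951
Band 2: 2127 * 0.951 = 2023
Band 3: 6514 * 0.935 = 6091
Band 4: 7714 * 0.958 = 7390
Band 5: 10634 * 0.919 + 4982 * 0.57 = 9773 + 2840 = 12613
Population now: 0–9=1951, 10–19=2023, 20–29=6091, 30–39=7390, 40+=12613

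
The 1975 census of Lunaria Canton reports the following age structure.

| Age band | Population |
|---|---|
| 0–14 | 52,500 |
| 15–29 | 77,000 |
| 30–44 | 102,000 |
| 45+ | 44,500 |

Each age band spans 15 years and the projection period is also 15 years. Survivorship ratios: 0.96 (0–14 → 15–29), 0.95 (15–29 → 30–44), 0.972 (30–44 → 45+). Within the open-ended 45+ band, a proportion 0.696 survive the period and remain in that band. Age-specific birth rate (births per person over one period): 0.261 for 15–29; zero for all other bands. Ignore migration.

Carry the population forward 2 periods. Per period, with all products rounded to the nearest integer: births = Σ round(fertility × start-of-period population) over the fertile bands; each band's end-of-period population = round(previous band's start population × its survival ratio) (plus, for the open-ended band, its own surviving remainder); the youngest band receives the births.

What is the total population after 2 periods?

Period 1:
Births: 77000 × 0.261 = 20097
15–29: 52500 × 0.96 = 50400
30–44: 77000 × 0.95 = 73150
45+: 102000 × 0.972 + 44500 × 0.696 = 99144 + 30972 = 130116
Giving 20097 / 50400 / 73150 / 130116.
Period 2:
Births: 50400 × 0.261 = 13154
15–29: 20097 × 0.96 = 19293
30–44: 50400 × 0.95 = 47880
45+: 73150 × 0.972 + 130116 × 0.696 = 71102 + 90561 = 161663
Giving 13154 / 19293 / 47880 / 161663.
Total after period 2: 13154 + 19293 + 47880 + 161663 = 241990

241990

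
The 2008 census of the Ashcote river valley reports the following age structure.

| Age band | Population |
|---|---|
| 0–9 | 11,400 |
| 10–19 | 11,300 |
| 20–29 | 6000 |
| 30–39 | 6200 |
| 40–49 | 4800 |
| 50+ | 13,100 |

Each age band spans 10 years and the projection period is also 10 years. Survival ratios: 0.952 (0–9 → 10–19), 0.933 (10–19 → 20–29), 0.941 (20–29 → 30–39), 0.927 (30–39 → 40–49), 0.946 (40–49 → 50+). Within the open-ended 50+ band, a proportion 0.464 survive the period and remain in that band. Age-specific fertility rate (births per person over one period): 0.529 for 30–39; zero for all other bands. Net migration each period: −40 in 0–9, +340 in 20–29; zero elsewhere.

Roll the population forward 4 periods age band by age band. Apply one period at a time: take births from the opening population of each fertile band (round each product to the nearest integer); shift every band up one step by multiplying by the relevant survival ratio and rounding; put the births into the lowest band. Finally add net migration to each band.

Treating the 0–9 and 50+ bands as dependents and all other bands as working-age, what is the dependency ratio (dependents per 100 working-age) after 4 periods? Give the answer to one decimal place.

92.3

After projecting period 1:
Births: 6200 × 0.529 = 3280
10–19: 11400 × 0.952 = 10853
20–29: 11300 × 0.933 = 10543
30–39: 6000 × 0.941 = 5646
40–49: 6200 × 0.927 = 5747
50+: 4800 × 0.946 + 13100 × 0.464 = 4541 + 6078 = 10619
Net migration: 0–9 − 40 → 3240; 20–29 + 340 → 10883
Giving 3240 / 10853 / 10883 / 5646 / 5747 / 10619.
After projecting period 2:
Births: 5646 × 0.529 = 2987
10–19: 3240 × 0.952 = 3084
20–29: 10853 × 0.933 = 10126
30–39: 10883 × 0.941 = 10241
40–49: 5646 × 0.927 = 5234
50+: 5747 × 0.946 + 10619 × 0.464 = 5437 + 4927 = 10364
Net migration: 0–9 − 40 → 2947; 20–29 + 340 → 10466
Giving 2947 / 3084 / 10466 / 10241 / 5234 / 10364.
After projecting period 3:
Births: 10241 × 0.529 = 5417
10–19: 2947 × 0.952 = 2806
20–29: 3084 × 0.933 = 2877
30–39: 10466 × 0.941 = 9849
40–49: 10241 × 0.927 = 9493
50+: 5234 × 0.946 + 10364 × 0.464 = 4951 + 4809 = 9760
Net migration: 0–9 − 40 → 5377; 20–29 + 340 → 3217
Giving 5377 / 2806 / 3217 / 9849 / 9493 / 9760.
After projecting period 4:
Births: 9849 × 0.529 = 5210
10–19: 5377 × 0.952 = 5119
20–29: 2806 × 0.933 = 2618
30–39: 3217 × 0.941 = 3027
40–49: 9849 × 0.927 = 9130
50+: 9493 × 0.946 + 9760 × 0.464 = 8980 + 4529 = 13509
Net migration: 0–9 − 40 → 5170; 20–29 + 340 → 2958
Giving 5170 / 5119 / 2958 / 3027 / 9130 / 13509.
Dependents (band 0–9 + band 50+) = 5170 + 13509 = 18679; working-age = 20234; ratio = 18679/20234 × 100 = 92.3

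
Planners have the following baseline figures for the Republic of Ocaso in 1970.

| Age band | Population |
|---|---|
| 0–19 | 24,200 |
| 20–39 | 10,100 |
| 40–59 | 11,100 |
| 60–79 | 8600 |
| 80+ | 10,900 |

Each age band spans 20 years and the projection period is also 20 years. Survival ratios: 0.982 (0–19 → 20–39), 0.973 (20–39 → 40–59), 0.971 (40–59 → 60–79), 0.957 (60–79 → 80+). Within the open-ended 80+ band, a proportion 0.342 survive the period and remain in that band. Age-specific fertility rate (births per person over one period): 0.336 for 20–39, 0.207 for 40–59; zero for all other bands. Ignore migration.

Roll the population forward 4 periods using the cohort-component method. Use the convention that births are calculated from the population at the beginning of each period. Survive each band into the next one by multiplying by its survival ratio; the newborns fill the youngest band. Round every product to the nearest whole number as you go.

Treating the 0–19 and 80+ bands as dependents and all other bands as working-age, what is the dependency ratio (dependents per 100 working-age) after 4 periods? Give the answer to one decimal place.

Let band 1 be 0–19 through band 5 = 80+.
— Period 1 —
Births: 10100 × 0.336 = 3394  |  11100 × 0.207 = 2298 ⇒ total 5692
Band 2: 24200 × 0.982 = 23764
Band 3: 10100 × 0.973 = 9827
Band 4: 11100 × 0.971 = 10778
Band 5: 8600 × 0.957 + 10900 × 0.342 = 8230 + 3728 = 11958
→ [5692, 23764, 9827, 10778, 11958]
— Period 2 —
Births: 23764 × 0.336 = 7985  |  9827 × 0.207 = 2034 ⇒ total 10019
Band 2: 5692 × 0.982 = 5590
Band 3: 23764 × 0.973 = 23122
Band 4: 9827 × 0.971 = 9542
Band 5: 10778 × 0.957 + 11958 × 0.342 = 10315 + 4090 = 14405
→ [10019, 5590, 23122, 9542, 14405]
— Period 3 —
Births: 5590 × 0.336 = 1878  |  23122 × 0.207 = 4786 ⇒ total 6664
Band 2: 10019 × 0.982 = 9839
Band 3: 5590 × 0.973 = 5439
Band 4: 23122 × 0.971 = 22451
Band 5: 9542 × 0.957 + 14405 × 0.342 = 9132 + 4927 = 14059
→ [6664, 9839, 5439, 22451, 14059]
— Period 4 —
Births: 9839 × 0.336 = 3306  |  5439 × 0.207 = 1126 ⇒ total 4432
Band 2: 6664 × 0.982 = 6544
Band 3: 9839 × 0.973 = 9573
Band 4: 5439 × 0.971 = 5281
Band 5: 22451 × 0.957 + 14059 × 0.342 = 21486 + 4808 = 26294
→ [4432, 6544, 9573, 5281, 26294]
Dependents (band 0–19 + band 80+) = 4432 + 26294 = 30726; working-age = 21398; ratio = 30726/21398 × 100 = 143.6

143.6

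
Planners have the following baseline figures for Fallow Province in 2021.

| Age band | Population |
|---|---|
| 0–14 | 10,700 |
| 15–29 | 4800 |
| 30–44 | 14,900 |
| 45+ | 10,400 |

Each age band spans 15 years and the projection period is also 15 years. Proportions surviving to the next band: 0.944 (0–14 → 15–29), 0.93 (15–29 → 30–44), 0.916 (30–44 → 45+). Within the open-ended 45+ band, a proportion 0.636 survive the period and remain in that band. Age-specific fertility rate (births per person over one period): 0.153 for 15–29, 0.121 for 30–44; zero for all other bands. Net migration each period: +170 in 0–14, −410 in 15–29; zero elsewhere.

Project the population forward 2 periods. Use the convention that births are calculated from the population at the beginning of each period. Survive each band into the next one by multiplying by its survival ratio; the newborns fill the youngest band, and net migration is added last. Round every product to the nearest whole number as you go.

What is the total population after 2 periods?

Numbering the bands 1..4 from youngest to oldest:
— Period 1 —
Births: 4800 × 0.153 = 734, 14900 × 0.121 = 1803 ⇒ total 2537
Band 2: 10700 × 0.944 = 10101
Band 3: 4800 × 0.93 = 4464
Band 4: 14900 × 0.916 + 10400 × 0.636 = 13648 + 6614 = 20262
Net migration: Band 1 + 170 → 2707; Band 2 − 410 → 9691
Population now: 0–14=2707, 15–29=9691, 30–44=4464, 45+=20262
— Period 2 —
Births: 9691 × 0.153 = 1483, 4464 × 0.121 = 540 ⇒ total 2023
Band 2: 2707 × 0.944 = 2555
Band 3: 9691 × 0.93 = 9013
Band 4: 4464 × 0.916 + 20262 × 0.636 = 4089 + 12887 = 16976
Net migration: Band 1 + 170 → 2193; Band 2 − 410 → 2145
Population now: 0–14=2193, 15–29=2145, 30–44=9013, 45+=16976
Total after period 2: 2193 + 2145 + 9013 + 16976 = 30327

30327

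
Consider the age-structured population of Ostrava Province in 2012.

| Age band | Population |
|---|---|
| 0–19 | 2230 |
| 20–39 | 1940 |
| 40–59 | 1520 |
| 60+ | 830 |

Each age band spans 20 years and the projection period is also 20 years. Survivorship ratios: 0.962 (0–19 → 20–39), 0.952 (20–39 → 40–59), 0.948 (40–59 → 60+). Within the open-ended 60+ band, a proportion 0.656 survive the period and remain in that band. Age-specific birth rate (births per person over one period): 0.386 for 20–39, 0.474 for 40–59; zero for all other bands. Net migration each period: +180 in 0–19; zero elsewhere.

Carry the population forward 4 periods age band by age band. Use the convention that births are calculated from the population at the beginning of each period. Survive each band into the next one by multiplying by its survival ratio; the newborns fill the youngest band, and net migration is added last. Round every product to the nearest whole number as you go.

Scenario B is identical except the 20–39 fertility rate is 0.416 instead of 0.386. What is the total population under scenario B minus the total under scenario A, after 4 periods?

283

Numbering the groups 1..4 from youngest to oldest:
After projecting period 1:
Births: 1940 * 0.386 = 749 ; 1520 * 0.474 = 720 → 1469
Group 2: 2230 * 0.962 = 2145
Group 3: 1940 * 0.952 = 1847
Group 4: 1520 * 0.948 + 830 * 0.656 = 1441 + 544 = 1985
Net migration: Group 1 + 180 → 1649
Population now: 0–19=1649, 20–39=2145, 40–59=1847, 60+=1985
After projecting period 2:
Births: 2145 * 0.386 = 828 ; 1847 * 0.474 = 875 → 1703
Group 2: 1649 * 0.962 = 1586
Group 3: 2145 * 0.952 = 2042
Group 4: 1847 * 0.948 + 1985 * 0.656 = 1751 + 1302 = 3053
Net migration: Group 1 + 180 → 1883
Population now: 0–19=1883, 20–39=1586, 40–59=2042, 60+=3053
After projecting period 3:
Births: 1586 * 0.386 = 612 ; 2042 * 0.474 = 968 → 1580
Group 2: 1883 * 0.962 = 1811
Group 3: 1586 * 0.952 = 1510
Group 4: 2042 * 0.948 + 3053 * 0.656 = 1936 + 2003 = 3939
Net migration: Group 1 + 180 → 1760
Population now: 0–19=1760, 20–39=1811, 40–59=1510, 60+=3939
After projecting period 4:
Births: 1811 * 0.386 = 699 ; 1510 * 0.474 = 716 → 1415
Group 2: 1760 * 0.962 = 1693
Group 3: 1811 * 0.952 = 1724
Group 4: 1510 * 0.948 + 3939 * 0.656 = 1431 + 2584 = 4015
Net migration: Group 1 + 180 → 1595
Population now: 0–19=1595, 20–39=1693, 40–59=1724, 60+=4015
Scenario A total after 4 periods: 9027
Scenario B projection —
After projecting period 1:
Births: 1940 * 0.416 = 807 ; 1520 * 0.474 = 720 → 1527
Group 2: 2230 * 0.962 = 2145
Group 3: 1940 * 0.952 = 1847
Group 4: 1520 * 0.948 + 830 * 0.656 = 1441 + 544 = 1985
Net migration: Group 1 + 180 → 1707
Population now: 0–19=1707, 20–39=2145, 40–59=1847, 60+=1985
After projecting period 2:
Births: 2145 * 0.416 = 892 ; 1847 * 0.474 = 875 → 1767
Group 2: 1707 * 0.962 = 1642
Group 3: 2145 * 0.952 = 2042
Group 4: 1847 * 0.948 + 1985 * 0.656 = 1751 + 1302 = 3053
Net migration: Group 1 + 180 → 1947
Population now: 0–19=1947, 20–39=1642, 40–59=2042, 60+=3053
After projecting period 3:
Births: 1642 * 0.416 = 683 ; 2042 * 0.474 = 968 → 1651
Group 2: 1947 * 0.962 = 1873
Group 3: 1642 * 0.952 = 1563
Group 4: 2042 * 0.948 + 3053 * 0.656 = 1936 + 2003 = 3939
Net migration: Group 1 + 180 → 1831
Population now: 0–19=1831, 20–39=1873, 40–59=1563, 60+=3939
After projecting period 4:
Births: 1873 * 0.416 = 779 ; 1563 * 0.474 = 741 → 1520
Group 2: 1831 * 0.962 = 1761
Group 3: 1873 * 0.952 = 1783
Group 4: 1563 * 0.948 + 3939 * 0.656 = 1482 + 2584 = 4066
Net migration: Group 1 + 180 → 1700
Population now: 0–19=1700, 20–39=1761, 40–59=1783, 60+=4066
Scenario B total after 4 periods: 9310
Difference B − A = 9310 − 9027 = 283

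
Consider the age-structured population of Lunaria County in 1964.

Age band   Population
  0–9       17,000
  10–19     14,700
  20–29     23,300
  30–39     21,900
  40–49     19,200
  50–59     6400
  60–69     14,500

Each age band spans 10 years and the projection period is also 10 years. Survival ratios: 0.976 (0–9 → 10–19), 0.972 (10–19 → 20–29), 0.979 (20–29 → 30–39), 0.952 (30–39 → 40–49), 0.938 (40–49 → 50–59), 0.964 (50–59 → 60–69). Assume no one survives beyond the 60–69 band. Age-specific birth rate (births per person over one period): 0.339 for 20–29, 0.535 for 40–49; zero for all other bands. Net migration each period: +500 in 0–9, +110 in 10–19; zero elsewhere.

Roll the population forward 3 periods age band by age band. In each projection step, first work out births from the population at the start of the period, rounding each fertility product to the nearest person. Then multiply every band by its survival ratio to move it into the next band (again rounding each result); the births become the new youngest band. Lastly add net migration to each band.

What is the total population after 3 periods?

Let group 1 be 0–9 through group 7 = 60–69.
— Period 1 —
Births: 23300 × 0.339 = 7899  |  19200 × 0.535 = 10272 → total 18171
Group 2: 17000 × 0.976 = 16592
Group 3: 14700 × 0.972 = 14288
Group 4: 23300 × 0.979 = 22811
Group 5: 21900 × 0.952 = 20849
Group 6: 19200 × 0.938 = 18010
Group 7: 6400 × 0.964 = 6170
Net migration: Group 1 + 500 → 18671; Group 2 + 110 → 16702
End of period: [18671, 16702, 14288, 22811, 20849, 18010, 6170]
— Period 2 —
Births: 14288 × 0.339 = 4844  |  20849 × 0.535 = 11154 → total 15998
Group 2: 18671 × 0.976 = 18223
Group 3: 16702 × 0.972 = 16234
Group 4: 14288 × 0.979 = 13988
Group 5: 22811 × 0.952 = 21716
Group 6: 20849 × 0.938 = 19556
Group 7: 18010 × 0.964 = 17362
Net migration: Group 1 + 500 → 16498; Group 2 + 110 → 18333
End of period: [16498, 18333, 16234, 13988, 21716, 19556, 17362]
— Period 3 —
Births: 16234 × 0.339 = 5503  |  21716 × 0.535 = 11618 → total 17121
Group 2: 16498 × 0.976 = 16102
Group 3: 18333 × 0.972 = 17820
Group 4: 16234 × 0.979 = 15893
Group 5: 13988 × 0.952 = 13317
Group 6: 21716 × 0.938 = 20370
Group 7: 19556 × 0.964 = 18852
Net migration: Group 1 + 500 → 17621; Group 2 + 110 → 16212
End of period: [17621, 16212, 17820, 15893, 13317, 20370, 18852]
Total after period 3: 17621 + 16212 + 17820 + 15893 + 13317 + 20370 + 18852 = 120085

120085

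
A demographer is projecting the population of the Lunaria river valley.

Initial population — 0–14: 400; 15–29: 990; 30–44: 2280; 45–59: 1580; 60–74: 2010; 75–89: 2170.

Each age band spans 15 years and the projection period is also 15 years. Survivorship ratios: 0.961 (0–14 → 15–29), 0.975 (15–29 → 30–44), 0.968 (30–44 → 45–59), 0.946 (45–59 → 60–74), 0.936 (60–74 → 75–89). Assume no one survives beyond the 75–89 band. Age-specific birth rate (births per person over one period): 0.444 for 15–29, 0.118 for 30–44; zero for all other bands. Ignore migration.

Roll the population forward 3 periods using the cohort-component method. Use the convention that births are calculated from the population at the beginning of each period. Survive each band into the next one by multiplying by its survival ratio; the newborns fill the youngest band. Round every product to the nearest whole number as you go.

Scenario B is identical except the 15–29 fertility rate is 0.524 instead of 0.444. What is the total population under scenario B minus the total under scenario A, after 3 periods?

Period 1.
Births: 990 × 0.444 = 440 ; 2280 × 0.118 = 269 → total 709
15–29: 400 × 0.961 = 384
30–44: 990 × 0.975 = 965
45–59: 2280 × 0.968 = 2207
60–74: 1580 × 0.946 = 1495
75–89: 2010 × 0.936 = 1881
Population now: 0–14=709, 15–29=384, 30–44=965, 45–59=2207, 60–74=1495, 75–89=1881
Period 2.
Births: 384 × 0.444 = 170 ; 965 × 0.118 = 114 → total 284
15–29: 709 × 0.961 = 681
30–44: 384 × 0.975 = 374
45–59: 965 × 0.968 = 934
60–74: 2207 × 0.946 = 2088
75–89: 1495 × 0.936 = 1399
Population now: 0–14=284, 15–29=681, 30–44=374, 45–59=934, 60–74=2088, 75–89=1399
Period 3.
Births: 681 × 0.444 = 302 ; 374 × 0.118 = 44 → total 346
15–29: 284 × 0.961 = 273
30–44: 681 × 0.975 = 664
45–59: 374 × 0.968 = 362
60–74: 934 × 0.946 = 884
75–89: 2088 × 0.936 = 1954
Population now: 0–14=346, 15–29=273, 30–44=664, 45–59=362, 60–74=884, 75–89=1954
Scenario A total after 3 periods: 4483
Scenario B projection —
Period 1.
Births: 990 × 0.524 = 519 ; 2280 × 0.118 = 269 → total 788
15–29: 400 × 0.961 = 384
30–44: 990 × 0.975 = 965
45–59: 2280 × 0.968 = 2207
60–74: 1580 × 0.946 = 1495
75–89: 2010 × 0.936 = 1881
Population now: 0–14=788, 15–29=384, 30–44=965, 45–59=2207, 60–74=1495, 75–89=1881
Period 2.
Births: 384 × 0.524 = 201 ; 965 × 0.118 = 114 → total 315
15–29: 788 × 0.961 = 757
30–44: 384 × 0.975 = 374
45–59: 965 × 0.968 = 934
60–74: 2207 × 0.946 = 2088
75–89: 1495 × 0.936 = 1399
Population now: 0–14=315, 15–29=757, 30–44=374, 45–59=934, 60–74=2088, 75–89=1399
Period 3.
Births: 757 × 0.524 = 397 ; 374 × 0.118 = 44 → total 441
15–29: 315 × 0.961 = 303
30–44: 757 × 0.975 = 738
45–59: 374 × 0.968 = 362
60–74: 934 × 0.946 = 884
75–89: 2088 × 0.936 = 1954
Population now: 0–14=441, 15–29=303, 30–44=738, 45–59=362, 60–74=884, 75–89=1954
Scenario B total after 3 periods: 4682
Difference B − A = 4682 − 4483 = 199

199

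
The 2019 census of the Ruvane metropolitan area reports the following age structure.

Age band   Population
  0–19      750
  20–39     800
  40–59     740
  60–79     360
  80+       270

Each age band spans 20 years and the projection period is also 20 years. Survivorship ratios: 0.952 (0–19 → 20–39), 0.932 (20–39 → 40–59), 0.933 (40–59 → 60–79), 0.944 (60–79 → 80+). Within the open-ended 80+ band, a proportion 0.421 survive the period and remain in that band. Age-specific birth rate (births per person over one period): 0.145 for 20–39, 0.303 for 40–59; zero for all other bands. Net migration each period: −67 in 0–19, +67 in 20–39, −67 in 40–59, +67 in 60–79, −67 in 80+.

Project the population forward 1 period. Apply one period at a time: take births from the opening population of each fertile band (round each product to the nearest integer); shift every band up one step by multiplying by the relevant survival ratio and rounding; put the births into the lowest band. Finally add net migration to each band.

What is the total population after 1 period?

2877

Let group 1 be 0–19 through group 5 = 80+.
Period 1.
Births: 800 * 0.145 = 116 ; 740 * 0.303 = 224 — total 340
Group 2: 750 * 0.952 = 714
Group 3: 800 * 0.932 = 746
Group 4: 740 * 0.933 = 690
Group 5: 360 * 0.944 + 270 * 0.421 = 340 + 114 = 454
Net migration: Group 1 − 67 → 273; Group 2 + 67 → 781; Group 3 − 67 → 679; Group 4 + 67 → 757; Group 5 − 67 → 387
→ [273, 781, 679, 757, 387]
Total after period 1: 273 + 781 + 679 + 757 + 387 = 2877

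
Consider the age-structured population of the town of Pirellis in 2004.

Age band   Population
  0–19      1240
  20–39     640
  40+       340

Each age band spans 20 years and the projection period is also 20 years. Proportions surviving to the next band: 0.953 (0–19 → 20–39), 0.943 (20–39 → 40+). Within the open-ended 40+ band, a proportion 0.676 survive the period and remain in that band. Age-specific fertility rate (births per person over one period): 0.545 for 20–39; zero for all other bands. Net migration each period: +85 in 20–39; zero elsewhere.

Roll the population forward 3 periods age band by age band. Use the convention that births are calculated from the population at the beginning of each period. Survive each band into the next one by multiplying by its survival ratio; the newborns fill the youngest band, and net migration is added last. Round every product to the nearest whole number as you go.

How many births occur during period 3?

(Groups numbered youngest = 1 to oldest = 3.)
[period 1]
Births: 640 * 0.545 = 349
Group 2: 1240 * 0.953 = 1182
Group 3: 640 * 0.943 + 340 * 0.676 = 604 + 230 = 834
Net migration: Group 2 + 85 → 1267
→ [349, 1267, 834]
[period 2]
Births: 1267 * 0.545 = 691
Group 2: 349 * 0.953 = 333
Group 3: 1267 * 0.943 + 834 * 0.676 = 1195 + 564 = 1759
Net migration: Group 2 + 85 → 418
→ [691, 418, 1759]
[period 3]
Births: 418 * 0.545 = 228
Group 2: 691 * 0.953 = 659
Group 3: 418 * 0.943 + 1759 * 0.676 = 394 + 1189 = 1583
Net migration: Group 2 + 85 → 744
→ [228, 744, 1583]

228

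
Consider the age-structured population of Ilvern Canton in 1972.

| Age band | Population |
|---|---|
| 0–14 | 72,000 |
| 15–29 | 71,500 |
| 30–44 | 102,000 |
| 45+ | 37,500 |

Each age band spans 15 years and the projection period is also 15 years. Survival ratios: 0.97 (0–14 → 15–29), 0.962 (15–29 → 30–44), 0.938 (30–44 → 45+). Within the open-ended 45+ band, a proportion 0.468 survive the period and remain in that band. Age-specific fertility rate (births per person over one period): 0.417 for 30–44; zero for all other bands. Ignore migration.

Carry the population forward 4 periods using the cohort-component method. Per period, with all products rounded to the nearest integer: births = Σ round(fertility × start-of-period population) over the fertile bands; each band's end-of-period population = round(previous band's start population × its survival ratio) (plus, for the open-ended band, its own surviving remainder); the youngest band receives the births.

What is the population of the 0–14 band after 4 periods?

After projecting period 1:
Births: 102000 × 0.417 = 42534
15–29: 72000 × 0.97 = 69840
30–44: 71500 × 0.962 = 68783
45+: 102000 × 0.938 + 37500 × 0.468 = 95676 + 17550 = 113226
Population now: 0–14=42534, 15–29=69840, 30–44=68783, 45+=113226
After projecting period 2:
Births: 68783 × 0.417 = 28683
15–29: 42534 × 0.97 = 41258
30–44: 69840 × 0.962 = 67186
45+: 68783 × 0.938 + 113226 × 0.468 = 64518 + 52990 = 117508
Population now: 0–14=28683, 15–29=41258, 30–44=67186, 45+=117508
After projecting period 3:
Births: 67186 × 0.417 = 28017
15–29: 28683 × 0.97 = 27823
30–44: 41258 × 0.962 = 39690
45+: 67186 × 0.938 + 117508 × 0.468 = 63020 + 54994 = 118014
Population now: 0–14=28017, 15–29=27823, 30–44=39690, 45+=118014
After projecting period 4:
Births: 39690 × 0.417 = 16551
15–29: 28017 × 0.97 = 27176
30–44: 27823 × 0.962 = 26766
45+: 39690 × 0.938 + 118014 × 0.468 = 37229 + 55231 = 92460
Population now: 0–14=16551, 15–29=27176, 30–44=26766, 45+=92460

16551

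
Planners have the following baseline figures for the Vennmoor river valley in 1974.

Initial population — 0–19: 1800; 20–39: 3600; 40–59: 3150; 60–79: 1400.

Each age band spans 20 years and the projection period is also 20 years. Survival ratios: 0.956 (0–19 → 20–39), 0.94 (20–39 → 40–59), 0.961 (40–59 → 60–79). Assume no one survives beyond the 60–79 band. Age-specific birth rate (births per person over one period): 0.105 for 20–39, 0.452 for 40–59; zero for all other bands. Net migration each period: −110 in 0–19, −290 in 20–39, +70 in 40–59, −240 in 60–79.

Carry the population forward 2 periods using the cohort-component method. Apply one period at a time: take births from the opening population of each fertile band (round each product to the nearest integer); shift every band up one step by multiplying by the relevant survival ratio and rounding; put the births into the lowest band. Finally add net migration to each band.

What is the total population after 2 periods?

7423

— Period 1 —
Births: 3600 * 0.105 = 378 ; 3150 * 0.452 = 1424 ⇒ total 1802
20–39: 1800 * 0.956 = 1721
40–59: 3600 * 0.94 = 3384
60–79: 3150 * 0.961 = 3027
Net migration: 0–19 − 110 → 1692; 20–39 − 290 → 1431; 40–59 + 70 → 3454; 60–79 − 240 → 2787
Giving 1692 / 1431 / 3454 / 2787.
— Period 2 —
Births: 1431 * 0.105 = 150 ; 3454 * 0.452 = 1561 ⇒ total 1711
20–39: 1692 * 0.956 = 1618
40–59: 1431 * 0.94 = 1345
60–79: 3454 * 0.961 = 3319
Net migration: 0–19 − 110 → 1601; 20–39 − 290 → 1328; 40–59 + 70 → 1415; 60–79 − 240 → 3079
Giving 1601 / 1328 / 1415 / 3079.
Total after period 2: 1601 + 1328 + 1415 + 3079 = 7423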